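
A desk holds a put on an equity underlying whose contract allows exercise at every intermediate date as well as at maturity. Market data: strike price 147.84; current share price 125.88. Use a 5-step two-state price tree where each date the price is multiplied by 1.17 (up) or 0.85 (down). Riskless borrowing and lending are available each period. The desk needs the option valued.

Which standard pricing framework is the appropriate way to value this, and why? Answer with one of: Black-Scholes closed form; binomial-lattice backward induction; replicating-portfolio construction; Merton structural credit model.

Key observation: an American put (K = 147.84, S₀ = 125.88) on a 5-date tree has no closed form — the optimal stopping decision is embedded and must be resolved recursively from expiry.

framework: binomial-lattice backward induction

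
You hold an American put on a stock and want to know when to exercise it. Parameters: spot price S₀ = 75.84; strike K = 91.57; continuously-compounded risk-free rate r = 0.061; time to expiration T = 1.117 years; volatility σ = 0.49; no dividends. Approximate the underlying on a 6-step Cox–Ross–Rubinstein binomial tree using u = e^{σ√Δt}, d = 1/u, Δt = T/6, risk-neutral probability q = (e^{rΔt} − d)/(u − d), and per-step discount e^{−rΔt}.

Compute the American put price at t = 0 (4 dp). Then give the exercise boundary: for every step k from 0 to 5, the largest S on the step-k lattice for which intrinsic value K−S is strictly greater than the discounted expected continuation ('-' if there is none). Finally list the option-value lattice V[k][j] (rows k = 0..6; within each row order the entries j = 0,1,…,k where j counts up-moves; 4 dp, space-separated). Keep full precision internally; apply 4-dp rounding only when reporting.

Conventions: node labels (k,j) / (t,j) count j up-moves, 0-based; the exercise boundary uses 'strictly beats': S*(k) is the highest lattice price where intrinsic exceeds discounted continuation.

price = 23.5501
boundary = - - 49.6891 40.2200 49.6891 61.3874
tree:
23.5501
31.9817 14.7663
41.8809 21.7735 7.3508
51.3500 30.9282 12.1452 2.2106
59.0146 41.8809 19.5262 4.2519 0.0000
65.2185 51.3500 30.1826 8.1782 0.0000 0.0000
70.2402 59.0146 41.8809 15.7300 0.0000 0.0000 0.0000

params: Δt=0.18617 u=1.23543 d=0.80943 q=0.47415 e^(-rΔt)=0.98871
t_6 payoffs: 70.2402 59.0146 41.8809 15.7300 0.0000 0.0000 0.0000
t_5: node(5,0) S=26.3515 payoff=65.2185 vs cont=64.1845 → 65.2185 [stop]  node(5,1) S=40.2200 payoff=51.3500 vs cont=50.3160 → 51.3500 [stop]  node(5,2) S=61.3874 payoff=30.1826 vs cont=29.1486 → 30.1826 [stop]  node(5,3) S=93.6951 payoff=0.0000 vs cont=8.1782 → 8.1782 [wait]  node(5,4) S=143.0061 payoff=0.0000 vs cont=0.0000 → 0.0000 [wait]  node(5,5) S=218.2690 payoff=0.0000 vs cont=0.0000 → 0.0000 [wait]  ⇒ S*(5)=61.3874
t_4: node(4,0) S=32.5554 payoff=59.0146 vs cont=57.9806 → 59.0146 [stop]  node(4,1) S=49.6891 payoff=41.8809 vs cont=40.8469 → 41.8809 [stop]  node(4,2) S=75.8400 payoff=15.7300 vs cont=19.5262 → 19.5262 [wait]  node(4,3) S=115.7539 payoff=0.0000 vs cont=4.2519 → 4.2519 [wait]  node(4,4) S=176.6743 payoff=0.0000 vs cont=0.0000 → 0.0000 [wait]  ⇒ S*(4)=49.6891
t_3: node(3,0) S=40.2200 payoff=51.3500 vs cont=50.3160 → 51.3500 [stop]  node(3,1) S=61.3874 payoff=30.1826 vs cont=30.9282 → 30.9282 [wait]  node(3,2) S=93.6951 payoff=0.0000 vs cont=12.1452 → 12.1452 [wait]  node(3,3) S=143.0061 payoff=0.0000 vs cont=2.2106 → 2.2106 [wait]  ⇒ S*(3)=40.2200
t_2: node(2,0) S=49.6891 payoff=41.8809 vs cont=41.1965 → 41.8809 [stop]  node(2,1) S=75.8400 payoff=15.7300 vs cont=21.7735 → 21.7735 [wait]  node(2,2) S=115.7539 payoff=0.0000 vs cont=7.3508 → 7.3508 [wait]  ⇒ S*(2)=49.6891
t_1: node(1,0) S=61.3874 payoff=30.1826 vs cont=31.9817 → 31.9817 [wait]  node(1,1) S=93.6951 payoff=0.0000 vs cont=14.7663 → 14.7663 [wait]  ⇒ S*(1)=-
t_0: node(0,0) S=75.8400 payoff=15.7300 vs cont=23.5501 → 23.5501 [wait]  ⇒ S*(0)=-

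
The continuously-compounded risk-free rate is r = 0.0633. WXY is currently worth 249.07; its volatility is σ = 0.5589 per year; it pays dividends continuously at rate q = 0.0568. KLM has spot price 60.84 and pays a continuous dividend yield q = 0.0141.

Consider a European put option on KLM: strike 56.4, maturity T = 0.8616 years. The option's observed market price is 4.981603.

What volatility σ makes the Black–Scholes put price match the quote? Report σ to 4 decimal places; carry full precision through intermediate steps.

sigma = 0.3774

At σ = 0.3774 the Black–Scholes value reproduces the quote:
σ√T = 0.3774·√0.8616 = 0.350312
d₁ = (ln(S/K) + (r−q+σ²/2)T) / (σ√T) = (ln(60.84/56.4) + (0.0633−0.0141+0.3774²/2)·0.8616) / 0.350312 = (0.075778 + 0.103750) / 0.350312 = 0.512481
d₂ = d₁ − σ√T = 0.512481 − 0.350312 = 0.162169
e^{−rT} = 0.946921
e^{−qT} = 0.987925
N(−d₁) = 0.304157,  N(−d₂) = 0.435586
V = K·e^{−rT}·N(−d₂) − S·e^{−qT}·N(−d₁) = 23.263075 − 18.281472 = 4.981603 (the quoted price), and the Black–Scholes price is strictly increasing in σ, so σ is unique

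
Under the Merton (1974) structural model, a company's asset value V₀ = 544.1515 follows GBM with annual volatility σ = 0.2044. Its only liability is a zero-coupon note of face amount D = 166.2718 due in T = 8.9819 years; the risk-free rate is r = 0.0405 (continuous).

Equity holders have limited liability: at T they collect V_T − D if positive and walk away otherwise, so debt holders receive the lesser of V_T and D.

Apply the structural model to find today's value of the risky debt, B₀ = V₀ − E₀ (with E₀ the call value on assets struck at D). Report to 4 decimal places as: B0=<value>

B0=115.2974

With assets at 544.1515 and a single debt payment of 166.2718 at 8.9819 years:
d₁ = [ln(V₀/D) + (r + σ²/2)T] / (σ√T)
   = [ln(544.1515/166.2718) + (0.0405 + 0.5·0.2044²)·8.9819] / (0.2044·√8.9819)
   = [1.185604 + 0.551396] / 0.612583 = 2.835534
d₂ = d₁ − σ√T = 2.835534 − 0.612583 = 2.222950
N(d₁) = 0.997713,  N(d₂) = 0.986890,  e^(−rT) = 0.695053
E₀ = V₀·N(d₁) − D·e^(−rT)·N(d₂)
   = 544.1515·0.997713 − 166.2718·0.695053·0.986890 = 428.854079
B₀ = V₀ − E₀ = 544.1515 − 428.854079 = 115.297421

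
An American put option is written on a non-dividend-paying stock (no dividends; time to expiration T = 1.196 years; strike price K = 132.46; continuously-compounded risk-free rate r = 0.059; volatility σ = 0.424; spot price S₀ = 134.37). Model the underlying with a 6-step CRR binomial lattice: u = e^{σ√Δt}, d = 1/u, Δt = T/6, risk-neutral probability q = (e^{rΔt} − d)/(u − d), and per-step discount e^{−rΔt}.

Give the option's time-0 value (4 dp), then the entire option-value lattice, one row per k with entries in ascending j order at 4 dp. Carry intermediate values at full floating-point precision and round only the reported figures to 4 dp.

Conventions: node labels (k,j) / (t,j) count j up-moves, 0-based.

Δt=0.19933  u=1.20841  d=0.82754  q=0.48388  discount=0.98831
step 6 (expiry): payoffs max(K−S,0) = 89.3056 69.4440 40.4412 0.0000 0.0000 0.0000 0.0000
k=5: (k=5,j=0): S=52.1480, K−S=80.3120, hold=78.7633 ⇒ V=80.3120 exercise | (k=5,j=1): S=76.1489, K−S=56.3111, hold=54.7624 ⇒ V=56.3111 exercise | (k=5,j=2): S=111.1961, K−S=21.2639, hold=20.6286 ⇒ V=21.2639 exercise | (k=5,j=3): S=162.3735, K−S=0.0000, hold=0.0000 ⇒ V=0.0000 continue | (k=5,j=4): S=237.1052, K−S=0.0000, hold=0.0000 ⇒ V=0.0000 continue | (k=5,j=5): S=346.2318, K−S=0.0000, hold=0.0000 ⇒ V=0.0000 continue
k=4: (k=4,j=0): S=63.0160, K−S=69.4440, hold=67.8953 ⇒ V=69.4440 exercise | (k=4,j=1): S=92.0188, K−S=40.4412, hold=38.8925 ⇒ V=40.4412 exercise | (k=4,j=2): S=134.3700, K−S=0.0000, hold=10.8465 ⇒ V=10.8465 continue | (k=4,j=3): S=196.2132, K−S=0.0000, hold=0.0000 ⇒ V=0.0000 continue | (k=4,j=4): S=286.5194, K−S=0.0000, hold=0.0000 ⇒ V=0.0000 continue
k=3: (k=3,j=0): S=76.1489, K−S=56.3111, hold=54.7624 ⇒ V=56.3111 exercise | (k=3,j=1): S=111.1961, K−S=21.2639, hold=25.8157 ⇒ V=25.8157 continue | (k=3,j=2): S=162.3735, K−S=0.0000, hold=5.5327 ⇒ V=5.5327 continue | (k=3,j=3): S=237.1052, K−S=0.0000, hold=0.0000 ⇒ V=0.0000 continue
k=2: (k=2,j=0): S=92.0188, K−S=40.4412, hold=41.0692 ⇒ V=41.0692 continue | (k=2,j=1): S=134.3700, K−S=0.0000, hold=15.8141 ⇒ V=15.8141 continue | (k=2,j=2): S=196.2132, K−S=0.0000, hold=2.8222 ⇒ V=2.8222 continue
k=1: (k=1,j=0): S=111.1961, K−S=21.2639, hold=28.5116 ⇒ V=28.5116 continue | (k=1,j=1): S=162.3735, K−S=0.0000, hold=9.4162 ⇒ V=9.4162 continue
k=0: (k=0,j=0): S=134.3700, K−S=0.0000, hold=19.0465 ⇒ V=19.0465 continue

price = 19.0465
tree:
19.0465
28.5116 9.4162
41.0692 15.8141 2.8222
56.3111 25.8157 5.5327 0.0000
69.4440 40.4412 10.8465 0.0000 0.0000
80.3120 56.3111 21.2639 0.0000 0.0000 0.0000
89.3056 69.4440 40.4412 0.0000 0.0000 0.0000 0.0000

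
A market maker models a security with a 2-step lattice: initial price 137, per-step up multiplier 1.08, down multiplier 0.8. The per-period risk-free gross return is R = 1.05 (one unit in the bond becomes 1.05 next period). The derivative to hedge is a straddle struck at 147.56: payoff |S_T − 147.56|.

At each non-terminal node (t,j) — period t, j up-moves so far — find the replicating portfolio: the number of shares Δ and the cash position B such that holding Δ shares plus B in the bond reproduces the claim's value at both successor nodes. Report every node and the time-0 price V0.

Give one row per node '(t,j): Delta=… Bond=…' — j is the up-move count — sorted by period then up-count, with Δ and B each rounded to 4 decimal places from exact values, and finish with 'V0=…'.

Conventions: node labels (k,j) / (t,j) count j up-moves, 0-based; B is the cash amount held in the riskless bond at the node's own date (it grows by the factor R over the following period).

Risk-neutral probability p* = (R−d)/(u−d) = (1.05−0.8)/(1.08−0.8) = 0.8929.
Payoffs at expiry: V(2,0)=59.8800, V(2,1)=29.1920, V(2,2)=12.2368
Node (1,0) S=109.6000: V=(p*·29.1920+(1−p*)·59.8800)/1.05=30.9333; Δ=(29.1920−59.8800)/(118.3680−87.6800)=-1.0000; B=V−Δ·S=140.5333
Node (1,1) S=147.9600: V=(p*·12.2368+(1−p*)·29.1920)/1.05=13.3842; Δ=(12.2368−29.1920)/(159.7968−118.3680)=-0.4093; B=V−Δ·S=73.9385
Node (0,0) S=137.0000: V=(p*·13.3842+(1−p*)·30.9333)/1.05=14.5376; Δ=(13.3842−30.9333)/(147.9600−109.6000)=-0.4575; B=V−Δ·S=77.2130
Verification: the root portfolio costs Δ(0,0)·S0 + B(0,0) = 14.5376, matching V0.

(0,0): Delta=-0.4575 Bond=77.2130
(1,0): Delta=-1.0000 Bond=140.5333
(1,1): Delta=-0.4093 Bond=73.9385
V0=14.5376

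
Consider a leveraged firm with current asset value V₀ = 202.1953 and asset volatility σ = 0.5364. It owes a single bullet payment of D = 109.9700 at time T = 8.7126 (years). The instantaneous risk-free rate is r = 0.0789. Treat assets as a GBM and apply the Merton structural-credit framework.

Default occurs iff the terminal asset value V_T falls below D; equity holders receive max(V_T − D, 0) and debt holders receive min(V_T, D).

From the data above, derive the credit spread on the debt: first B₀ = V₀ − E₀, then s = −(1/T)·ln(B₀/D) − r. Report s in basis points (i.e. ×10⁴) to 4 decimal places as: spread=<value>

With assets at 202.1953 and a single debt payment of 109.9700 at 8.7126 years:
d₁ = [ln(V₀/D) + (r + σ²/2)T] / (σ√T)
   = [ln(202.1953/109.9700) + (0.0789 + 0.5·0.5364²)·8.7126] / (0.5364·√8.7126)
   = [0.609026 + 1.940840] / 1.583298 = 1.610478
d₂ = d₁ − σ√T = 1.610478 − 1.583298 = 0.027180
N(d₁) = 0.946353,  N(d₂) = 0.510842,  e^(−rT) = 0.502870
E₀ = V₀·N(d₁) − D·e^(−rT)·N(d₂)
   = 202.1953·0.946353 − 109.9700·0.502870·0.510842 = 163.098318
B₀ = V₀ − E₀ = 202.1953 − 163.098318 = 39.096982
spread = −(1/T)·ln(B₀/D) − r = −(1/8.7126)·ln(39.096982/109.9700) − 0.0789 = 0.03979733
in basis points: 0.03979733 × 10⁴ = 397.9733 bp

spread=397.9733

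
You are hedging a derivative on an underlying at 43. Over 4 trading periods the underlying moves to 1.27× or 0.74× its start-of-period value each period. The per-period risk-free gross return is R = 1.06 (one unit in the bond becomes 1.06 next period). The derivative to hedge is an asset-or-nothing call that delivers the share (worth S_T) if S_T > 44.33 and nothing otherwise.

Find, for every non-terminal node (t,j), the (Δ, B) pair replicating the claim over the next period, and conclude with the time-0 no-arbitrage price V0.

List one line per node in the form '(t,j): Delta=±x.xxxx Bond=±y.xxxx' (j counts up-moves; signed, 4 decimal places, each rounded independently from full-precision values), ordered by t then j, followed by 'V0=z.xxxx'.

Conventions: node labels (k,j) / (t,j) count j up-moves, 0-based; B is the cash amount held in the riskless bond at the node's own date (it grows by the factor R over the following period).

(0,0): Delta=1.4191 Bond=-31.2361
(1,0): Delta=1.2539 Bond=-27.8547
(1,1): Delta=1.4822 Bond=-36.5592
(2,0): Delta=0.0000 Bond=0.0000
(2,1): Delta=1.7334 Bond=-48.9023
(2,2): Delta=1.3862 Bond=-32.0922
(3,0): Delta=0.0000 Bond=0.0000
(3,1): Delta=0.0000 Bond=0.0000
(3,2): Delta=2.3962 Bond=-85.8542
(3,3): Delta=1.0000 Bond=0.0000
V0=29.7849

No-arbitrage ⇒ martingale measure with p* = (R−d)/(u−d) = 0.6038.
Terminal payoffs: V(4,0)=0.0000, V(4,1)=0.0000, V(4,2)=0.0000, V(4,3)=65.1795, V(4,4)=111.8622
Node (3,0) S=17.4246: V=(p*·0.0000+(1−p*)·0.0000)/1.06=0.0000; Δ=(0.0000−0.0000)/(22.1293−12.8942)=0.0000; B=V−Δ·S=0.0000
Node (3,1) S=29.9044: V=(p*·0.0000+(1−p*)·0.0000)/1.06=0.0000; Δ=(0.0000−0.0000)/(37.9786−22.1293)=0.0000; B=V−Δ·S=0.0000
Node (3,2) S=51.3225: V=(p*·65.1795+(1−p*)·0.0000)/1.06=37.1261; Δ=(65.1795−0.0000)/(65.1795−37.9786)=2.3962; B=V−Δ·S=-85.8542
Node (3,3) S=88.0805: V=(p*·111.8622+(1−p*)·65.1795)/1.06=88.0805; Δ=(111.8622−65.1795)/(111.8622−65.1795)=1.0000; B=V−Δ·S=0.0000
Node (2,0) S=23.5468: V=(p*·0.0000+(1−p*)·0.0000)/1.06=0.0000; Δ=(0.0000−0.0000)/(29.9044−17.4246)=0.0000; B=V−Δ·S=0.0000
Node (2,1) S=40.4114: V=(p*·37.1261+(1−p*)·0.0000)/1.06=21.1470; Δ=(37.1261−0.0000)/(51.3225−29.9044)=1.7334; B=V−Δ·S=-48.9023
Node (2,2) S=69.3547: V=(p*·88.0805+(1−p*)·37.1261)/1.06=64.0481; Δ=(88.0805−37.1261)/(88.0805−51.3225)=1.3862; B=V−Δ·S=-32.0922
Node (1,0) S=31.8200: V=(p*·21.1470+(1−p*)·0.0000)/1.06=12.0453; Δ=(21.1470−0.0000)/(40.4114−23.5468)=1.2539; B=V−Δ·S=-27.8547
Node (1,1) S=54.6100: V=(p*·64.0481+(1−p*)·21.1470)/1.06=44.3864; Δ=(64.0481−21.1470)/(69.3547−40.4114)=1.4822; B=V−Δ·S=-36.5592
Node (0,0) S=43.0000: V=(p*·44.3864+(1−p*)·12.0453)/1.06=29.7849; Δ=(44.3864−12.0453)/(54.6100−31.8200)=1.4191; B=V−Δ·S=-31.2361
As a check, the time-0 holding Δ(0,0)·S0 + B(0,0) comes to 29.7849 — exactly V0.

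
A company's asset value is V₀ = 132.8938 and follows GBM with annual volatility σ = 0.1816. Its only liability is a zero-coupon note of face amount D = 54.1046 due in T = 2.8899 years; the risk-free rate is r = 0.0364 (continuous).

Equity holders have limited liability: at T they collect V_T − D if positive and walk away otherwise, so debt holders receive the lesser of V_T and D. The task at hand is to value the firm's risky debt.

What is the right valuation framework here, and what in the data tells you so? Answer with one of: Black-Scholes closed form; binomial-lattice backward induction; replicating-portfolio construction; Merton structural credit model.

Key observation: the data describe a firm's assets (V₀ = 132.8938, GBM) and a single zero-coupon debt of face 54.1046, so credit quantities follow from equity-as-call in the structural model.

framework: Merton structural credit model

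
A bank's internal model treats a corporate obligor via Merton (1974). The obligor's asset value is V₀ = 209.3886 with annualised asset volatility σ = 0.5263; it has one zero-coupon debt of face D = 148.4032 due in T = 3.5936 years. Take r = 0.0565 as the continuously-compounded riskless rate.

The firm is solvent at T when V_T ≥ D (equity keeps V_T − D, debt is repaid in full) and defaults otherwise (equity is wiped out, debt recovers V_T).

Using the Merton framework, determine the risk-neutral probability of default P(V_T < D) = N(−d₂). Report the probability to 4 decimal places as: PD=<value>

With assets at 209.3886 and a single debt payment of 148.4032 at 3.5936 years:
d₁ = [ln(V₀/D) + (r + σ²/2)T] / (σ√T)
   = [ln(209.3886/148.4032) + (0.0565 + 0.5·0.5263²)·3.5936] / (0.5263·√3.5936)
   = [0.344259 + 0.700737] / 0.997696 = 1.047409
d₂ = d₁ − σ√T = 1.047409 − 0.997696 = 0.049713
risk-neutral PD = N(−d₂) = N(-0.049713) = 0.480175

PD=0.4802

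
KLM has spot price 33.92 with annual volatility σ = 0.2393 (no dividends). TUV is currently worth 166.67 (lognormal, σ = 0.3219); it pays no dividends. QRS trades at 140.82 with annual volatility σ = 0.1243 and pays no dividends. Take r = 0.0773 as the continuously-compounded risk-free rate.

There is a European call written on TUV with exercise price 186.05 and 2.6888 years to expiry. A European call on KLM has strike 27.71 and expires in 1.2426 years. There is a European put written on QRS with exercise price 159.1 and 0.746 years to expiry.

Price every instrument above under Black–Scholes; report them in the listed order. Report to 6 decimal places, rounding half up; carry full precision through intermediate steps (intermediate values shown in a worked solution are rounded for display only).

[TUV call K=186.05]
σ√T = 0.3219·√2.6888 = 0.527837
d₁ = (ln(S/K) + (r+σ²/2)T) / (σ√T) = (ln(166.67/186.05) + (0.0773+0.3219²/2)·2.6888) / 0.527837 = (-0.110000 + 0.347150) / 0.527837 = 0.449288
d₂ = d₁ − σ√T = 0.449288 − 0.527837 = -0.078550
e^{−rT} = 0.812334
N(d₁) = 0.673388,  N(d₂) = 0.468695
price = S·N(d₁) − K·e^{−rT}·N(d₂) = 112.233557 − 70.836104 = 41.397453
[KLM call K=27.71]
σ√T = 0.2393·√1.2426 = 0.266752
d₁ = (ln(S/K) + (r+σ²/2)T) / (σ√T) = (ln(33.92/27.71) + (0.0773+0.2393²/2)·1.2426) / 0.266752 = (0.202211 + 0.131631) / 0.266752 = 1.251508
d₂ = d₁ − σ√T = 1.251508 − 0.266752 = 0.984756
e^{−rT} = 0.908416
N(d₁) = 0.894625,  N(d₂) = 0.837628
price = S·N(d₁) − K·e^{−rT}·N(d₂) = 30.345695 − 21.084943 = 9.260752
[QRS put K=159.1]
σ√T = 0.1243·√0.746 = 0.107360
d₁ = (ln(S/K) + (r+σ²/2)T) / (σ√T) = (ln(140.82/159.1) + (0.0773+0.1243²/2)·0.746) / 0.107360 = (-0.122050 + 0.063429) / 0.107360 = -0.546031
d₂ = d₁ − σ√T = -0.546031 − 0.107360 = -0.653391
e^{−rT} = 0.943965
N(−d₁) = 0.707478,  N(−d₂) = 0.743248
price = K·e^{−rT}·N(−d₂) − S·N(−d₁) = 111.624578 − 99.627008 = 11.997570

price(TUV call K=186.05) = 41.397453
price(KLM call K=27.71) = 9.260752
price(QRS put K=159.1) = 11.997570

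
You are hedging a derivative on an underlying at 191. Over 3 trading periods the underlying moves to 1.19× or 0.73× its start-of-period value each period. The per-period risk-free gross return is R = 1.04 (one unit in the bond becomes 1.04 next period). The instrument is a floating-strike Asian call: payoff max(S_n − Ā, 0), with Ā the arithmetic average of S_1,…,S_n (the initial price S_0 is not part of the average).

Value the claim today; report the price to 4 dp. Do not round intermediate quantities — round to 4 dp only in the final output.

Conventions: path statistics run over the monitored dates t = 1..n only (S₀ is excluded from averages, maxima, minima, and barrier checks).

price = 17.2639

With p* = (R−d)/(u−d) = 0.6739, sum probability × payoff across the paths and divide by R^3.
Enumerate all 2^3 = 8 price paths (U = up ×1.19, D = down ×0.73); each path with k up-moves has probability p*^k·(1−p*)^(3−k).
DDD: Ā=105.1720, payoff=0.0000, prob=0.034674
UDD: Ā=171.4448, payoff=0.0000, prob=0.071659
DUD: Ā=142.1582, payoff=0.0000, prob=0.071659
UUD: Ā=231.7373, payoff=0.0000, prob=0.148095
DDU: Ā=120.7789, payoff=0.3439, prob=0.071659
UDU: Ā=196.8862, payoff=0.5606, prob=0.148095
DUU: Ā=167.5995, payoff=29.8473, prob=0.148095
UUU: Ā=273.2102, payoff=48.6552, prob=0.306064
Price = Σ prob·payoff / R^3 = 19.419507 / 1.124864 = 17.2639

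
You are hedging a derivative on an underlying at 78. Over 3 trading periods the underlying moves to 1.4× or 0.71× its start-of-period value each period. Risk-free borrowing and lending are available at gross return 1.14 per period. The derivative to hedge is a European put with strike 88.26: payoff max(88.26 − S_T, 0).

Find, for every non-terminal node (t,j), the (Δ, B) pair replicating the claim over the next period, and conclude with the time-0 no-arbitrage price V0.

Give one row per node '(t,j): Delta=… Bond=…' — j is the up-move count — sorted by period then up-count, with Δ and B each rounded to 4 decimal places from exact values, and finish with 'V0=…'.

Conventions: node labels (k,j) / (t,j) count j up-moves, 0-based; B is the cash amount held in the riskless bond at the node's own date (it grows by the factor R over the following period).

Risk-neutral probability p* = (R−d)/(u−d) = (1.14−0.71)/(1.4−0.71) = 0.6232.
Expiry values: V(3,0)=60.3429, V(3,1)=33.2123, V(3,2)=0.0000, V(3,3)=0.0000
Node (2,0) S=39.3198: V=(p*·33.2123+(1−p*)·60.3429)/1.14=38.1013; Δ=(33.2123−60.3429)/(55.0477−27.9171)=-1.0000; B=V−Δ·S=77.4211
Node (2,1) S=77.5320: V=(p*·0.0000+(1−p*)·33.2123)/1.14=10.9779; Δ=(0.0000−33.2123)/(108.5448−55.0477)=-0.6208; B=V−Δ·S=59.1116
Node (2,2) S=152.8800: V=(p*·0.0000+(1−p*)·0.0000)/1.14=0.0000; Δ=(0.0000−0.0000)/(214.0320−108.5448)=0.0000; B=V−Δ·S=0.0000
Node (1,0) S=55.3800: V=(p*·10.9779+(1−p*)·38.1013)/1.14=18.5950; Δ=(10.9779−38.1013)/(77.5320−39.3198)=-0.7098; B=V−Δ·S=57.9042
Node (1,1) S=109.2000: V=(p*·0.0000+(1−p*)·10.9779)/1.14=3.6286; Δ=(0.0000−10.9779)/(152.8800−77.5320)=-0.1457; B=V−Δ·S=19.5385
Node (0,0) S=78.0000: V=(p*·3.6286+(1−p*)·18.5950)/1.14=8.1299; Δ=(3.6286−18.5950)/(109.2000−55.3800)=-0.2781; B=V−Δ·S=29.8203
As a check, the time-0 holding Δ(0,0)·S0 + B(0,0) comes to 8.1299 — exactly V0.

(0,0): Delta=-0.2781 Bond=29.8203
(1,0): Delta=-0.7098 Bond=57.9042
(1,1): Delta=-0.1457 Bond=19.5385
(2,0): Delta=-1.0000 Bond=77.4211
(2,1): Delta=-0.6208 Bond=59.1116
(2,2): Delta=0.0000 Bond=0.0000
V0=8.1299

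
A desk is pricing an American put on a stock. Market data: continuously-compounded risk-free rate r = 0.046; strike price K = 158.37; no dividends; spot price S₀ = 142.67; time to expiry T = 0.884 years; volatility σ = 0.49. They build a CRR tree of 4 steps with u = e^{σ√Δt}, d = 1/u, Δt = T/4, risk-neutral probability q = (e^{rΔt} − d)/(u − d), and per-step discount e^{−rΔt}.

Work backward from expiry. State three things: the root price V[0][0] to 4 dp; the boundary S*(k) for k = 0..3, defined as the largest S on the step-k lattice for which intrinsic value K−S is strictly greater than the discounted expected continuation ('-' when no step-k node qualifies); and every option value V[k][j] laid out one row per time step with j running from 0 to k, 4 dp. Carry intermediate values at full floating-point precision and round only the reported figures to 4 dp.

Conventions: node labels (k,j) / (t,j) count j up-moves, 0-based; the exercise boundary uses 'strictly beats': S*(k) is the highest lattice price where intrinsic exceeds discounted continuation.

Δt=0.22100, u=1.25904, d=0.79425, q=0.46465, disc=e^(-rΔt)=0.98989
k=4 terminal: V=max(K-S,0) → 101.5933 68.3682 15.7000 0.0000 0.0000
k=3: j=0 S=71.4843 intr=86.8857 cont=85.2839 V=86.8857[EX]; j=1 S=113.3162 intr=45.0538 cont=43.4520 V=45.0538[EX]; j=2 S=179.6277 intr=0.0000 cont=8.3200 V=8.3200[hold]; j=3 S=284.7440 intr=0.0000 cont=0.0000 V=0.0000[hold]  S*(3)=113.3162
k=2: j=0 S=90.0018 intr=68.3682 cont=66.7663 V=68.3682[EX]; j=1 S=142.6700 intr=15.7000 cont=27.7024 V=27.7024[hold]; j=2 S=226.1591 intr=0.0000 cont=4.4091 V=4.4091[hold]  S*(2)=90.0018
k=1: j=0 S=113.3162 intr=45.0538 cont=48.9725 V=48.9725[hold]; j=1 S=179.6277 intr=0.0000 cont=16.7085 V=16.7085[hold]  S*(1)=-
k=0: j=0 S=142.6700 intr=15.7000 cont=33.6373 V=33.6373[hold]  S*(0)=-

price = 33.6373
boundary = - - 90.0018 113.3162
tree:
33.6373
48.9725 16.7085
68.3682 27.7024 4.4091
86.8857 45.0538 8.3200 0.0000
101.5933 68.3682 15.7000 0.0000 0.0000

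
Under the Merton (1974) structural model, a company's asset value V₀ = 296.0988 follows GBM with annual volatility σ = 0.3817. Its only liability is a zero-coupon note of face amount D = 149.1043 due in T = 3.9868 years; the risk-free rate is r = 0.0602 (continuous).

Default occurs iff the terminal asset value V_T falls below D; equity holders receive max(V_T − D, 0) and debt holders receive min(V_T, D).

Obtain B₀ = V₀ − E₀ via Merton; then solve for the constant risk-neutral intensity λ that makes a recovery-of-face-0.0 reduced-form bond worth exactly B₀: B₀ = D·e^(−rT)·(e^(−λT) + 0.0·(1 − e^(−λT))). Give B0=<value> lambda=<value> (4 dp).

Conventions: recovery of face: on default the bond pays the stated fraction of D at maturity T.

Work the structural quantities from V₀ = 296.0988 against face 149.1043:
d₁ = [ln(V₀/D) + (r + σ²/2)T] / (σ√T)
   = [ln(296.0988/149.1043) + (0.0602 + 0.5·0.3817²)·3.9868] / (0.3817·√3.9868)
   = [0.686047 + 0.530434] / 0.762139 = 1.596139
d₂ = d₁ − σ√T = 1.596139 − 0.762139 = 0.834000
N(d₁) = 0.944771,  N(d₂) = 0.797860,  e^(−rT) = 0.786624
E₀ = V₀·N(d₁) − D·e^(−rT)·N(d₂)
   = 296.0988·0.944771 − 149.1043·0.786624·0.797860 = 186.165488
B₀ = V₀ − E₀ = 296.0988 − 186.165488 = 109.933312
e^(−λT) = (B₀·e^(rT)/D − 0)/(1 − 0) = (109.9333·1.271256/149.1043 − 0)/1 = 0.93728594
λ = −ln(0.93728594)/3.9868 = 0.016245

B0=109.9333 lambda=0.0162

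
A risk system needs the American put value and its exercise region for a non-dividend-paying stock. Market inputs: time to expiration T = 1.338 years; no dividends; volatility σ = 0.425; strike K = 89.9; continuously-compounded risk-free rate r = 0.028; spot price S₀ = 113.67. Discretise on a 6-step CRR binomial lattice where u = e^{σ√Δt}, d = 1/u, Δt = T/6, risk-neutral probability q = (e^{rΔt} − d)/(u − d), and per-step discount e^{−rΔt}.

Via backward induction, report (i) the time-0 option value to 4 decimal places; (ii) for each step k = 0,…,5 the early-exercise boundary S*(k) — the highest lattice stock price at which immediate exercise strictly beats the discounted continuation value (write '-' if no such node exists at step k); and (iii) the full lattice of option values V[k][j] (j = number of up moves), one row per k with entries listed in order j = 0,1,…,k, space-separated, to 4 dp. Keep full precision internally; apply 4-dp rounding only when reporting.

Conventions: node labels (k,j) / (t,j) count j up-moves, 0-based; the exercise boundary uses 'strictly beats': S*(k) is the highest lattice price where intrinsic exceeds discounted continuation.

price = 9.5276
boundary = - - - - 50.9330 62.2531
tree:
9.5276
14.2481 4.2354
20.7133 7.0161 1.0995
29.0618 11.4059 2.0699 0.0000
38.9670 18.0791 3.8968 0.0000 0.0000
48.2287 27.6469 7.3361 0.0000 0.0000 0.0000
55.8062 38.9670 13.8109 0.0000 0.0000 0.0000 0.0000

params: Δt=0.22300 u=1.22225 d=0.81816 q=0.46549 e^(-rΔt)=0.99378
t_6 payoffs: 55.8062 38.9670 13.8109 0.0000 0.0000 0.0000 0.0000
t_5: node(5,0) S=41.6713 payoff=48.2287 vs cont=47.6691 → 48.2287 [stop]  node(5,1) S=62.2531 payoff=27.6469 vs cont=27.0873 → 27.6469 [stop]  node(5,2) S=93.0003 payoff=0.0000 vs cont=7.3361 → 7.3361 [wait]  node(5,3) S=138.9337 payoff=0.0000 vs cont=0.0000 → 0.0000 [wait]  node(5,4) S=207.5539 payoff=0.0000 vs cont=0.0000 → 0.0000 [wait]  node(5,5) S=310.0661 payoff=0.0000 vs cont=0.0000 → 0.0000 [wait]  ⇒ S*(5)=62.2531
t_4: node(4,0) S=50.9330 payoff=38.9670 vs cont=38.4074 → 38.9670 [stop]  node(4,1) S=76.0891 payoff=13.8109 vs cont=18.0791 → 18.0791 [wait]  node(4,2) S=113.6700 payoff=0.0000 vs cont=3.8968 → 3.8968 [wait]  node(4,3) S=169.8123 payoff=0.0000 vs cont=0.0000 → 0.0000 [wait]  node(4,4) S=253.6837 payoff=0.0000 vs cont=0.0000 → 0.0000 [wait]  ⇒ S*(4)=50.9330
t_3: node(3,0) S=62.2531 payoff=27.6469 vs cont=29.0618 → 29.0618 [wait]  node(3,1) S=93.0003 payoff=0.0000 vs cont=11.4059 → 11.4059 [wait]  node(3,2) S=138.9337 payoff=0.0000 vs cont=2.0699 → 2.0699 [wait]  node(3,3) S=207.5539 payoff=0.0000 vs cont=0.0000 → 0.0000 [wait]  ⇒ S*(3)=-
t_2: node(2,0) S=76.0891 payoff=13.8109 vs cont=20.7133 → 20.7133 [wait]  node(2,1) S=113.6700 payoff=0.0000 vs cont=7.0161 → 7.0161 [wait]  node(2,2) S=169.8123 payoff=0.0000 vs cont=1.0995 → 1.0995 [wait]  ⇒ S*(2)=-
t_1: node(1,0) S=93.0003 payoff=0.0000 vs cont=14.2481 → 14.2481 [wait]  node(1,1) S=138.9337 payoff=0.0000 vs cont=4.2354 → 4.2354 [wait]  ⇒ S*(1)=-
t_0: node(0,0) S=113.6700 payoff=0.0000 vs cont=9.5276 → 9.5276 [wait]  ⇒ S*(0)=-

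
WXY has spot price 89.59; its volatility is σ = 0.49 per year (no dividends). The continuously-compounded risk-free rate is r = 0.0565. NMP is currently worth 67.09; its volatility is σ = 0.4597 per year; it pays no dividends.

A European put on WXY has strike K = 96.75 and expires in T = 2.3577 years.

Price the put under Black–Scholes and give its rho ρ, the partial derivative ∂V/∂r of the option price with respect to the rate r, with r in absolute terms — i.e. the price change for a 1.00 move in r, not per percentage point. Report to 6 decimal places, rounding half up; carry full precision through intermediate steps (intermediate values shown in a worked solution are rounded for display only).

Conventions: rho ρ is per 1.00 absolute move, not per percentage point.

σ√T = 0.49·√2.3577 = 0.752385
d₁ = (ln(S/K) + (r+σ²/2)T) / (σ√T) = (ln(89.59/96.75) + (0.0565+0.49²/2)·2.3577) / 0.752385 = (-0.076887 + 0.416252) / 0.752385 = 0.451053
d₂ = d₁ − σ√T = 0.451053 − 0.752385 = -0.301333
e^{−rT} = 0.875281
N(−d₁) = 0.325976,  N(−d₂) = 0.618420
Put price V = K·e^{−rT}·N(−d₂) − S·N(−d₁) = 52.369916 − 29.204177 = 23.165739
ρ = −K·T·e^{−rT}·N(−d₂) = -123.472551

price = 23.165739
ρ = -123.472551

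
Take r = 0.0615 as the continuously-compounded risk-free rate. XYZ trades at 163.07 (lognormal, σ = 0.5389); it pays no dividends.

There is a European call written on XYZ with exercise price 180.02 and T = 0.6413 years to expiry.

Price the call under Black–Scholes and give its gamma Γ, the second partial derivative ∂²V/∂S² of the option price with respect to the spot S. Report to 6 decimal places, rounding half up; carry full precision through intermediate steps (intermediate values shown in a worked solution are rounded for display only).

σ√T = 0.5389·√0.6413 = 0.431558
d₁ = (ln(S/K) + (r+σ²/2)T) / (σ√T) = (ln(163.07/180.02) + (0.0615+0.5389²/2)·0.6413) / 0.431558 = (-0.098888 + 0.132561) / 0.431558 = 0.078026
d₂ = d₁ − σ√T = 0.078026 − 0.431558 = -0.353532
e^{−rT} = 0.961328
N(d₁) = 0.531096,  N(d₂) = 0.361845
Call price V = S·N(d₁) − K·e^{−rT}·N(d₂) = 86.605851 − 62.620215 = 23.985636
φ(d₁) = (1/√(2π))·e^{−d₁²/2} = 0.397730
Γ = φ(d₁) / (S·σ·√T) = 0.005652

price = 23.985636
Γ = 0.005652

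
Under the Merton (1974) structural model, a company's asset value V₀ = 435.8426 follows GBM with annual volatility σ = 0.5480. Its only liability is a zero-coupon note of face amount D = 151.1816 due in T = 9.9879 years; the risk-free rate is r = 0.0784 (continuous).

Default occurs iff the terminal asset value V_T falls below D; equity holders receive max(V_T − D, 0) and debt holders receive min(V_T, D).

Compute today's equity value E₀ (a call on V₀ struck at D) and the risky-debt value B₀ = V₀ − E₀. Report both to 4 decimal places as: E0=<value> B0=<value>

E0=384.1895 B0=51.6531

Equity is a call on the firm's assets struck at D = 151.1816:
d₁ = [ln(V₀/D) + (r + σ²/2)T] / (σ√T)
   = [ln(435.8426/151.1816) + (0.0784 + 0.5·0.5480²)·9.9879] / (0.5480·√9.9879)
   = [1.058799 + 2.282755] / 1.731879 = 1.929438
d₂ = d₁ − σ√T = 1.929438 − 1.731879 = 0.197559
N(d₁) = 0.973162,  N(d₂) = 0.578305,  e^(−rT) = 0.457009
E₀ = V₀·N(d₁) − D·e^(−rT)·N(d₂)
   = 435.8426·0.973162 − 151.1816·0.457009·0.578305 = 384.189453
B₀ = V₀ − E₀ = 435.8426 − 384.189453 = 51.653147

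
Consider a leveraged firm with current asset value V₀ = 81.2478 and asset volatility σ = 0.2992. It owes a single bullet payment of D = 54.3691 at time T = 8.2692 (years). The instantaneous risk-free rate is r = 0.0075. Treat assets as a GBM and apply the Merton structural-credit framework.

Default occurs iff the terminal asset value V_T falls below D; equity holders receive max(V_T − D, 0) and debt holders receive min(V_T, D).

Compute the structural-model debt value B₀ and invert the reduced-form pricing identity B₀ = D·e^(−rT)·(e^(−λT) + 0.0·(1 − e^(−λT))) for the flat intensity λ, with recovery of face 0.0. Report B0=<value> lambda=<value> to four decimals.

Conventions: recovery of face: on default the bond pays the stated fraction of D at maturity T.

Apply the equity-as-call identities (strike 54.3691, horizon 8.2692 years):
d₁ = [ln(V₀/D) + (r + σ²/2)T] / (σ√T)
   = [ln(81.2478/54.3691) + (0.0075 + 0.5·0.2992²)·8.2692] / (0.2992·√8.2692)
   = [0.401708 + 0.432151] / 0.860386 = 0.969168
d₂ = d₁ − σ√T = 0.969168 − 0.860386 = 0.108782
N(d₁) = 0.833769,  N(d₂) = 0.543312,  e^(−rT) = 0.939865
E₀ = V₀·N(d₁) − D·e^(−rT)·N(d₂)
   = 81.2478·0.833769 − 54.3691·0.939865·0.543312 = 39.978873
B₀ = V₀ − E₀ = 81.2478 − 39.978873 = 41.268927
e^(−λT) = (B₀·e^(rT)/D − 0)/(1 − 0) = (41.2689·1.063983/54.3691 − 0)/1 = 0.80761664
λ = −ln(0.80761664)/8.2692 = 0.025839

B0=41.2689 lambda=0.0258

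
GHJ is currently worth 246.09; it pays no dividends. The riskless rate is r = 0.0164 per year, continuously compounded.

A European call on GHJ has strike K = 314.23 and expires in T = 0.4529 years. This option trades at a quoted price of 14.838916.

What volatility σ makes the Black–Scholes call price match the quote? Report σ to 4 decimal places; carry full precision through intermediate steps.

At σ = 0.5297 the Black–Scholes value reproduces the quote:
σ√T = 0.5297·√0.4529 = 0.356477
d₁ = (ln(S/K) + (r+σ²/2)T) / (σ√T) = (ln(246.09/314.23) + (0.0164+0.5297²/2)·0.4529) / 0.356477 = (-0.244428 + 0.070965) / 0.356477 = -0.486603
d₂ = d₁ − σ√T = -0.486603 − 0.356477 = -0.843079
e^{−rT} = 0.992600
N(d₁) = 0.313270,  N(d₂) = 0.199592
V = S·N(d₁) − K·e^{−rT}·N(d₂) = 77.092607 − 62.253690 = 14.838916 (the quoted price), and the Black–Scholes price is strictly increasing in σ, so σ is unique

sigma = 0.5297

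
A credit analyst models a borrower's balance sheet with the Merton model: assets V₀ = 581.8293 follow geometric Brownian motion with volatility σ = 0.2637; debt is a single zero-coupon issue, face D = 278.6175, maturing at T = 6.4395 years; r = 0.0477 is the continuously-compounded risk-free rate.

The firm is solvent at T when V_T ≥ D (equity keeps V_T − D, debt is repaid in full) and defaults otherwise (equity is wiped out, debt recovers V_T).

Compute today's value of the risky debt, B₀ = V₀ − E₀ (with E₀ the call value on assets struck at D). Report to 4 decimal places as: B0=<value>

B0=199.2620

With assets at 581.8293 and a single debt payment of 278.6175 at 6.4395 years:
d₁ = [ln(V₀/D) + (r + σ²/2)T] / (σ√T)
   = [ln(581.8293/278.6175) + (0.0477 + 0.5·0.2637²)·6.4395] / (0.2637·√6.4395)
   = [0.736337 + 0.531058] / 0.669170 = 1.893982
d₂ = d₁ − σ√T = 1.893982 − 0.669170 = 1.224813
N(d₁) = 0.970886,  N(d₂) = 0.889677,  e^(−rT) = 0.735530
E₀ = V₀·N(d₁) − D·e^(−rT)·N(d₂)
   = 581.8293·0.970886 − 278.6175·0.735530·0.889677 = 382.567255
B₀ = V₀ − E₀ = 581.8293 − 382.567255 = 199.262045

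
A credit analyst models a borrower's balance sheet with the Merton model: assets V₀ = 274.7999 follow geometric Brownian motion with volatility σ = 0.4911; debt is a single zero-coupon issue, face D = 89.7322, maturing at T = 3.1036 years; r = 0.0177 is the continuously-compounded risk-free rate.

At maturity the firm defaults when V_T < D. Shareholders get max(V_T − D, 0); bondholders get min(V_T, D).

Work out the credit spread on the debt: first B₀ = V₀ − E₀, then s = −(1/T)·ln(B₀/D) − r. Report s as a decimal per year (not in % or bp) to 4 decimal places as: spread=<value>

spread=0.0195

Work the structural quantities from V₀ = 274.7999 against face 89.7322:
d₁ = [ln(V₀/D) + (r + σ²/2)T] / (σ√T)
   = [ln(274.7999/89.7322) + (0.0177 + 0.5·0.4911²)·3.1036] / (0.4911·√3.1036)
   = [1.119214 + 0.429196] / 0.865173 = 1.789711
d₂ = d₁ − σ√T = 1.789711 − 0.865173 = 0.924538
N(d₁) = 0.963250,  N(d₂) = 0.822397,  e^(−rT) = 0.946548
E₀ = V₀·N(d₁) − D·e^(−rT)·N(d₂)
   = 274.7999·0.963250 − 89.7322·0.946548·0.822397 = 194.849989
B₀ = V₀ − E₀ = 274.7999 − 194.849989 = 79.949911
spread = −(1/T)·ln(B₀/D) − r = −(1/3.1036)·ln(79.949911/89.7322) − 0.0177 = 0.01949209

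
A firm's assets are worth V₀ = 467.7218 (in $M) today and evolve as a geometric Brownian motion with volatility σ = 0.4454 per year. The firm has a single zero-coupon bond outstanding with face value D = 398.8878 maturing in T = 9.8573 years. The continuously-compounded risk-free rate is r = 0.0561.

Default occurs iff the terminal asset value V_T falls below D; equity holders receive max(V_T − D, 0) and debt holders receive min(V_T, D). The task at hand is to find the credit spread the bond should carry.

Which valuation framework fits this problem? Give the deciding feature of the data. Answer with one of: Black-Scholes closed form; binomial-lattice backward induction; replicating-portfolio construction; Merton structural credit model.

framework: Merton structural credit model

Key observation: assets follow a GBM and default happens iff V_T < 398.8878; valuing claims on that split (equity as a call, risky debt as the residual) is the structural model's definition.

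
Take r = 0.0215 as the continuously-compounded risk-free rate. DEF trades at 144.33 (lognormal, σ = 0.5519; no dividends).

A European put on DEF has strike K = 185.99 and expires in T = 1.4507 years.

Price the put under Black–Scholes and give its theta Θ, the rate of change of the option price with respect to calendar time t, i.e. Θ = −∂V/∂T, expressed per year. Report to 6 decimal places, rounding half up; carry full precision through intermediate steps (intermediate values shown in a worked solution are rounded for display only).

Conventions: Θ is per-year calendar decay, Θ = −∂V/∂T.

price = 62.483357
Θ = -10.294231

σ√T = 0.5519·√1.4507 = 0.664736
d₁ = (ln(S/K) + (r+σ²/2)T) / (σ√T) = (ln(144.33/185.99) + (0.0215+0.5519²/2)·1.4507) / 0.664736 = (-0.253591 + 0.252127) / 0.664736 = -0.002202
d₂ = d₁ − σ√T = -0.002202 − 0.664736 = -0.666938
e^{−rT} = 0.969291
N(−d₁) = 0.500878,  N(−d₂) = 0.747594
Put price V = K·e^{−rT}·N(−d₂) − S·N(−d₁) = 134.775128 − 72.291771 = 62.483357
φ(d₁) = (1/√(2π))·e^{−d₁²/2} = 0.398941
Θ = −S·φ(d₁)·σ/(2√T) + r·K·e^{−rT}·N(−d₂) = −13.191896 + 2.897665 = -10.294231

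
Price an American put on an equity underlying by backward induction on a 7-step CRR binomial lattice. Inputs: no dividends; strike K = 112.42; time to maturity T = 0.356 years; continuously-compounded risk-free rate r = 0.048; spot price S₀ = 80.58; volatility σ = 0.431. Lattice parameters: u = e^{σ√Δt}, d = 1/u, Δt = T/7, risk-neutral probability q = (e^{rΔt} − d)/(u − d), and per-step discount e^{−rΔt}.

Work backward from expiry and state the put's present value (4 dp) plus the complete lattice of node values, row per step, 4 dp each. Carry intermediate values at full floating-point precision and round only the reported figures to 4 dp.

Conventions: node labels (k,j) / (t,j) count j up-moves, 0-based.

Δt=0.05086, u=1.10208, d=0.90738, q=0.48827, disc=e^(-rΔt)=0.99756
k=7 terminal: V=max(K-S,0) → 71.6123 62.8560 52.2208 39.3035 23.6146 4.5592 0.0000 0.0000
k=6: j=0 S=44.9733 intr=67.4467 cont=67.1726 V=67.4467[EX]; j=1 S=54.6234 intr=57.7966 cont=57.5225 V=57.7966[EX]; j=2 S=66.3442 intr=46.0758 cont=45.8017 V=46.0758[EX]; j=3 S=80.5800 intr=31.8400 cont=31.5659 V=31.8400[EX]; j=4 S=97.8704 intr=14.5496 cont=14.2755 V=14.5496[EX]; j=5 S=118.8710 intr=0.0000 cont=2.3274 V=2.3274[hold]; j=6 S=144.3777 intr=0.0000 cont=0.0000 V=0.0000[hold]
k=5: j=0 S=49.5640 intr=62.8560 cont=62.5819 V=62.8560[EX]; j=1 S=60.1992 intr=52.2208 cont=51.9467 V=52.2208[EX]; j=2 S=73.1165 intr=39.3035 cont=39.0295 V=39.3035[EX]; j=3 S=88.8054 intr=23.6146 cont=23.3405 V=23.6146[EX]; j=4 S=107.8608 intr=4.5592 cont=8.5609 V=8.5609[hold]; j=5 S=131.0051 intr=0.0000 cont=1.1881 V=1.1881[hold]
k=4: j=0 S=54.6234 intr=57.7966 cont=57.5225 V=57.7966[EX]; j=1 S=66.3442 intr=46.0758 cont=45.8017 V=46.0758[EX]; j=2 S=80.5800 intr=31.8400 cont=31.5659 V=31.8400[EX]; j=3 S=97.8704 intr=14.5496 cont=16.2246 V=16.2246[hold]; j=4 S=118.8710 intr=0.0000 cont=4.9488 V=4.9488[hold]
k=3: j=0 S=60.1992 intr=52.2208 cont=51.9467 V=52.2208[EX]; j=1 S=73.1165 intr=39.3035 cont=39.0295 V=39.3035[EX]; j=2 S=88.8054 intr=23.6146 cont=24.1564 V=24.1564[hold]; j=3 S=107.8608 intr=4.5592 cont=10.6928 V=10.6928[hold]
k=2: j=0 S=66.3442 intr=46.0758 cont=45.8017 V=46.0758[EX]; j=1 S=80.5800 intr=31.8400 cont=31.8298 V=31.8400[EX]; j=2 S=97.8704 intr=14.5496 cont=17.5396 V=17.5396[hold]
k=1: j=0 S=73.1165 intr=39.3035 cont=39.0295 V=39.3035[EX]; j=1 S=88.8054 intr=23.6146 cont=24.7969 V=24.7969[hold]
k=0: j=0 S=80.5800 intr=31.8400 cont=32.1418 V=32.1418[hold]

price = 32.1418
tree:
32.1418
39.3035 24.7969
46.0758 31.8400 17.5396
52.2208 39.3035 24.1564 10.6928
57.7966 46.0758 31.8400 16.2246 4.9488
62.8560 52.2208 39.3035 23.6146 8.5609 1.1881
67.4467 57.7966 46.0758 31.8400 14.5496 2.3274 0.0000
71.6123 62.8560 52.2208 39.3035 23.6146 4.5592 0.0000 0.0000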